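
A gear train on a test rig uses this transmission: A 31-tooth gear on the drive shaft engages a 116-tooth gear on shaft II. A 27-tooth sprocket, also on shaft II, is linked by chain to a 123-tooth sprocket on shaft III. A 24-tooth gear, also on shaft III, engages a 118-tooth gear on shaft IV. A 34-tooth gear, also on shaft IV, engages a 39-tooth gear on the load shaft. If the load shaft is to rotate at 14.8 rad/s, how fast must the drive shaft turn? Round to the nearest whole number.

1423 rad/s

Overall ratio R = 3.7419 × 4.5556 × 4.9167 × 1.1471 = 96.138.
Required input speed = output speed × R = 14.8 × 96.138 = 1422.8 rad/s.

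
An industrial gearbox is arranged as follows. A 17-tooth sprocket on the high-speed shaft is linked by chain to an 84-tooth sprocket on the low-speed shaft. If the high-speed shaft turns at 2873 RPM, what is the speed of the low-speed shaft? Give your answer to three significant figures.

581 RPM

chain 84/17 = 4.9412 → 2873/4.9412 = 581.44 RPM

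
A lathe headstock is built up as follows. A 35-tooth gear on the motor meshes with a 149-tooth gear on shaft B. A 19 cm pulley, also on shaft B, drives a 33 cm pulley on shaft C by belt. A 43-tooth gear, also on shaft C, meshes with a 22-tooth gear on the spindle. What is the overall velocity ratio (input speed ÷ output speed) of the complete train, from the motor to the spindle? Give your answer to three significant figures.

Each stage contributes driven/driver: gear mesh 149/35 = 4.2571, belt 33/19 = 1.7368, gear mesh 22/43 = 0.51163.
Overall: 4.2571 × 1.7368 × 0.51163 = 3.783.

3.78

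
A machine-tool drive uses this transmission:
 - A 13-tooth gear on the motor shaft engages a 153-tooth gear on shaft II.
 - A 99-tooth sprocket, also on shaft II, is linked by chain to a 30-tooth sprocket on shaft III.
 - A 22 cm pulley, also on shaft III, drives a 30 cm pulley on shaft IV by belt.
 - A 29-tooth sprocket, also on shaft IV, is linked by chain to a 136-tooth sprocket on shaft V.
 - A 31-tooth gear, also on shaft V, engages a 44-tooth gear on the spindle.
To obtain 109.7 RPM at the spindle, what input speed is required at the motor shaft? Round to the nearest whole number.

Overall ratio R = 11.769 × 0.30303 × 1.3636 × 4.6897 × 1.4194 = 32.372.
Required input speed = output speed × R = 109.7 × 32.372 = 3551.2 RPM.

3551 RPM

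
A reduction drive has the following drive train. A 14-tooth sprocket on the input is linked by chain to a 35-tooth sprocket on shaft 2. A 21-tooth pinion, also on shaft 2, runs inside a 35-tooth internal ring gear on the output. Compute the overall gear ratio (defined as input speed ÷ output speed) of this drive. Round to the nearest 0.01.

4.17

Each stage contributes driven/driver: chain 35/14 = 2.5, internal gear 35/21 = 1.6667.
Overall: 2.5 × 1.6667 = 4.1667.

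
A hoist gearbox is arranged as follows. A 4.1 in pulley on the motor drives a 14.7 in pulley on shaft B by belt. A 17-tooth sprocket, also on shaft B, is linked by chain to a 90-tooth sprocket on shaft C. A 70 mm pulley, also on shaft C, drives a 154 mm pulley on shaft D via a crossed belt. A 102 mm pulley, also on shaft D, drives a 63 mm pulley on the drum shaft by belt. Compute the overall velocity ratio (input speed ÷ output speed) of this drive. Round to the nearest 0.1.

25.8

Each stage contributes driven/driver: belt 14.7/4.1 = 3.5854, chain 90/17 = 5.2941, belt 154/70 = 2.2, belt 63/102 = 0.61765.
Overall: 3.5854 × 5.2941 × 2.2 × 0.61765 = 25.792.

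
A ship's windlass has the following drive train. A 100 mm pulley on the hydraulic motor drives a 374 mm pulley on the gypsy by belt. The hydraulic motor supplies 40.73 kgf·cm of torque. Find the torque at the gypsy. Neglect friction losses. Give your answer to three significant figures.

152 kgf·cm

Belt: ratio = 374/100 = 3.74; torque at the gypsy = 40.73 × 3.74 = 152.33 kgf·cm.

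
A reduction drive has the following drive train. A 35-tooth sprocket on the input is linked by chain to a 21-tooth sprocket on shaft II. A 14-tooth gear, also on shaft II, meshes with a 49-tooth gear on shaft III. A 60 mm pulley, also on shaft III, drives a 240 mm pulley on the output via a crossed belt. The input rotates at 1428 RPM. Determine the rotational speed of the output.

chain 21/35 = 0.6 → 1428/0.6 = 2380 RPM
gear mesh 49/14 = 3.5 → 2380/3.5 = 680 RPM
belt 240/60 = 4 → 680/4 = 170 RPM

170 RPM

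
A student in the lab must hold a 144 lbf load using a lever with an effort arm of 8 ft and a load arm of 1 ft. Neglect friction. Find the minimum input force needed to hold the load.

Lever MA = effort arm / load arm = 8/1 = 8.
Effort = load / MA = 144 / 8 = 18 lbf.

18 lbf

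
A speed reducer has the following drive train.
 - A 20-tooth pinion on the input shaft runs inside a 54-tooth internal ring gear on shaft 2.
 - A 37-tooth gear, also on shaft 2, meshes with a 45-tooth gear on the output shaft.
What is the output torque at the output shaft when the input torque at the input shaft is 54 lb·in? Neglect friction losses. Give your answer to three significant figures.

177 lb·in

After the internal gear (54/20): 54 × 2.7 = 145.8 lb·in
After the gear mesh (45/37): 145.8 × 1.2162 = 177.32 lb·in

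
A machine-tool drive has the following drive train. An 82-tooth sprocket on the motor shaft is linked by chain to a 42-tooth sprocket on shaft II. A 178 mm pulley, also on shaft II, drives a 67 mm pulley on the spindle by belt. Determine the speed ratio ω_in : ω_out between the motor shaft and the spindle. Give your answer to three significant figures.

0.193

Each stage contributes driven/driver: chain 42/82 = 0.5122, belt 67/178 = 0.3764.
Overall: 0.5122 × 0.3764 = 0.19279.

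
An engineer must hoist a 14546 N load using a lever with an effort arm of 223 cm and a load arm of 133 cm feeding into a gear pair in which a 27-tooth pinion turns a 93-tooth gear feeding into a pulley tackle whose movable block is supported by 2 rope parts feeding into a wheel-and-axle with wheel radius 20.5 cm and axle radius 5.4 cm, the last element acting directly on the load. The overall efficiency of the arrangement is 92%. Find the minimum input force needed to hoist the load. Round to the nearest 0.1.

360.6 N

Lever MA = effort arm / load arm = 223/133 = 1.6767.
Gear pair MA = 93/27 = 3.4444.
Block-and-tackle MA = number of supporting rope parts = 2.
Wheel-and-axle MA = R/r = 20.5/5.4 = 3.7963.
Combined ideal MA = 1.6767 × 3.4444 × 2 × 3.7963 = 43.849.
Actual MA = 43.849 × 0.92 = 40.341.
Effort = load / actual MA = 14546 / 40.341 = 360.57 N.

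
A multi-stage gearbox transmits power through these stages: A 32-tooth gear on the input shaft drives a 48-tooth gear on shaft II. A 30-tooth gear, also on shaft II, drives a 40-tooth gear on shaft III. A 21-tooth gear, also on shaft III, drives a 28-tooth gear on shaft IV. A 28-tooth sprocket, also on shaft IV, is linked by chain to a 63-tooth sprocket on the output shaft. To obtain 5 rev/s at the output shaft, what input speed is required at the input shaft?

30 rev/s

Overall ratio R = 1.5 × 1.3333 × 1.3333 × 2.25 = 6.
Required input speed = output speed × R = 5 × 6 = 30 rev/s.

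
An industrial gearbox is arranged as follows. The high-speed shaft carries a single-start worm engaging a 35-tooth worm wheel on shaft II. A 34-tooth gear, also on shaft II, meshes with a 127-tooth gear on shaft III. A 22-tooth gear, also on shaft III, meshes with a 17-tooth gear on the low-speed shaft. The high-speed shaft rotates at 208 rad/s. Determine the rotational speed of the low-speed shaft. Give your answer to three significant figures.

2.06 rad/s

worm 35/1 = 35 → 208/35 = 5.9429 rad/s
gear mesh 127/34 = 3.7353 → 5.9429/3.7353 = 1.591 rad/s
gear mesh 17/22 = 0.77273 → 1.591/0.77273 = 2.0589 rad/s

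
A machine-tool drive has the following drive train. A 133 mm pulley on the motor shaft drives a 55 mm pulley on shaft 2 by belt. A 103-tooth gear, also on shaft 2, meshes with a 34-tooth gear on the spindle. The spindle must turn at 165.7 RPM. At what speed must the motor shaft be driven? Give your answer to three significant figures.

22.6 RPM

Overall ratio R = 0.41353 × 0.3301 = 0.13651.
Required input speed = output speed × R = 165.7 × 0.13651 = 22.619 RPM.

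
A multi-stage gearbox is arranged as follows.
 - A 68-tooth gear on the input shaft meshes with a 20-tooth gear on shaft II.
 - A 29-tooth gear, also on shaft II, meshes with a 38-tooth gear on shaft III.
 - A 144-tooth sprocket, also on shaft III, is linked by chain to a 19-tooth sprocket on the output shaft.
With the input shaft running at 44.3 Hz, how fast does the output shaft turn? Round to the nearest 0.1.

871.2 Hz

Gear mesh: ratio = 20/68 = 0.29412, so shaft II turns at 44.3 / 0.29412 = 150.62 Hz.
Gear mesh: ratio = 38/29 = 1.3103, so shaft III turns at 150.62 / 1.3103 = 114.95 Hz.
Chain: ratio = 19/144 = 0.13194, so the output shaft turns at 114.95 / 0.13194 = 871.18 Hz.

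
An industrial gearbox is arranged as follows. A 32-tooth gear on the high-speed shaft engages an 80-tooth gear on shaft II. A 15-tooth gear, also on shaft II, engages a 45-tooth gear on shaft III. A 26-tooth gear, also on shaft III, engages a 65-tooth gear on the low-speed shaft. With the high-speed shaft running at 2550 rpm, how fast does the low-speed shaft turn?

Gear mesh: ratio = 80/32 = 2.5, so shaft II turns at 2550 / 2.5 = 1020 rpm.
Gear mesh: ratio = 45/15 = 3, so shaft III turns at 1020 / 3 = 340 rpm.
Gear mesh: ratio = 65/26 = 2.5, so the low-speed shaft turns at 340 / 2.5 = 136 rpm.

136 rpm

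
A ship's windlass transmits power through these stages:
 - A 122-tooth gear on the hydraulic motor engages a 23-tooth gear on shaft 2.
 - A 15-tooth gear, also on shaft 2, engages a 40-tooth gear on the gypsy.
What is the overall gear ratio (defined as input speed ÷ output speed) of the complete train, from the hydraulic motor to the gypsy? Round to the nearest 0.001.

0.503

Each stage contributes driven/driver: gear mesh 23/122 = 0.18852, gear mesh 40/15 = 2.6667.
Overall: 0.18852 × 2.6667 = 0.50273.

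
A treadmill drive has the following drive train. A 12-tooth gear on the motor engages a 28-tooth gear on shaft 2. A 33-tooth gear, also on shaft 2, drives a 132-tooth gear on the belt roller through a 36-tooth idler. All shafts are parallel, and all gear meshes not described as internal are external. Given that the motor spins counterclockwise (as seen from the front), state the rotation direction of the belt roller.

clockwise

the motor → shaft 2: external mesh, 1 reversal → CW.
shaft 2 → the belt roller: driver → idler → driven is 2 external meshes, 2 reversals → CW.
3 reversals in total — an odd number — so the belt roller turns opposite to the motor.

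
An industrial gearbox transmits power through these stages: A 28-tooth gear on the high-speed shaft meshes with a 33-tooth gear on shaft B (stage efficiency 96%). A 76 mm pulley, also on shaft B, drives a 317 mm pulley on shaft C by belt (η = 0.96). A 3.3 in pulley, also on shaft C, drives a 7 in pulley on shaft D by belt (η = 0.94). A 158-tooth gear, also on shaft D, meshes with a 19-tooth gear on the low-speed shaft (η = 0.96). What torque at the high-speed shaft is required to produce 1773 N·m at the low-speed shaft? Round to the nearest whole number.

1700 N·m

Overall ratio R = 1.1786 × 4.1711 × 2.1212 × 0.12025 = 1.254; overall efficiency η = 0.96 × 0.96 × 0.94 × 0.96 = 0.8317.
Input torque = output torque / (R × η) = 1773 / (1.254 × 0.8317) = 1700.1 N·m.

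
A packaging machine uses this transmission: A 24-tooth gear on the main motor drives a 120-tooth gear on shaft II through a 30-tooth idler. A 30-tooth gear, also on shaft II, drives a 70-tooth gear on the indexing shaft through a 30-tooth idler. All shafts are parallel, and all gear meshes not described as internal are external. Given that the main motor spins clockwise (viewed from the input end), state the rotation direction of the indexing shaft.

clockwise

the main motor → shaft II: driver → idler → driven is 2 external meshes, 2 reversals → CW.
shaft II → the indexing shaft: driver → idler → driven is 2 external meshes, 2 reversals → CW.
4 reversals in total — an even number — so the indexing shaft turns the same way as the main motor.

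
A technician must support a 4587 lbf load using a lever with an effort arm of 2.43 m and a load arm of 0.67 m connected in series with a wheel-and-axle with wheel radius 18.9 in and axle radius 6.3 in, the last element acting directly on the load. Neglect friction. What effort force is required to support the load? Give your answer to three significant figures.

422 lbf

Lever MA = effort arm / load arm = 2.43/0.67 = 3.6269.
Wheel-and-axle MA = R/r = 18.9/6.3 = 3.
Combined ideal MA = 3.6269 × 3 = 10.881.
Effort = load / MA = 4587 / 10.881 = 421.58 lbf.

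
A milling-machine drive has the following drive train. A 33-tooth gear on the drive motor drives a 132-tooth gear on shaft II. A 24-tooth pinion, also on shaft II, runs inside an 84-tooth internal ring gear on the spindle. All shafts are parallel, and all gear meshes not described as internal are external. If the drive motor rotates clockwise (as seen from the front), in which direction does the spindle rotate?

anticlockwise

the drive motor → shaft II: external mesh, 1 reversal → CCW.
shaft II → the spindle: internal mesh, same direction → CCW.
1 reversal in total — an odd number — so the spindle turns opposite to the drive motor.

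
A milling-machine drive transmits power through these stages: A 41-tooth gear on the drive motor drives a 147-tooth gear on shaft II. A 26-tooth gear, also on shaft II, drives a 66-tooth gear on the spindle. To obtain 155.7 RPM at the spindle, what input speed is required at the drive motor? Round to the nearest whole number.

Overall ratio R = 3.5854 × 2.5385 = 9.1013.
Required input speed = output speed × R = 155.7 × 9.1013 = 1417.1 RPM.

1417 RPM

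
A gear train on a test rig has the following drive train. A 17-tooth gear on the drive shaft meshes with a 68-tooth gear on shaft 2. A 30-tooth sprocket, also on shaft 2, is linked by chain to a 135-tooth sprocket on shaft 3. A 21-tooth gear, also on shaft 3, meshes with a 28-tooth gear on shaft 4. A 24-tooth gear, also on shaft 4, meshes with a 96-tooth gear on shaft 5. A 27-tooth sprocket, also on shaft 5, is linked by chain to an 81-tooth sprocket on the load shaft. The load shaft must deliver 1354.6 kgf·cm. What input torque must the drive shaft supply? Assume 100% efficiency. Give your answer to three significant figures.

4.70 kgf·cm

Overall ratio R = 4 × 4.5 × 1.3333 × 4 × 3 = 288.
Input torque = output torque / R = 1354.6 / 288 = 4.7035 kgf·cm.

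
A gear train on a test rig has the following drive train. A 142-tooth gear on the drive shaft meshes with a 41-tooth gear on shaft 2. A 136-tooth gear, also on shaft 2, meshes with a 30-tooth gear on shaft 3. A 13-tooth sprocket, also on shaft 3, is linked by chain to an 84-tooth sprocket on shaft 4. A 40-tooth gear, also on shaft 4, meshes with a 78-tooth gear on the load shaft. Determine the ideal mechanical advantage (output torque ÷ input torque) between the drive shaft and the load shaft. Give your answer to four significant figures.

0.8025

Each stage contributes driven/driver: gear mesh 41/142 = 0.28873, gear mesh 30/136 = 0.22059, chain 84/13 = 6.4615, gear mesh 78/40 = 1.95.
Overall: 0.28873 × 0.22059 × 6.4615 × 1.95 = 0.80251.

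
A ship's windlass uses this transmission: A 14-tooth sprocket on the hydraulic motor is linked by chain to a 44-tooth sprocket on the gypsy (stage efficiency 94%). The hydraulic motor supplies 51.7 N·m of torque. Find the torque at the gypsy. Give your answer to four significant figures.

Chain: ratio = 44/14 = 3.1429; torque at the gypsy = 51.7 × 3.1429 × 0.94 = 152.74 N·m.

152.7 N·m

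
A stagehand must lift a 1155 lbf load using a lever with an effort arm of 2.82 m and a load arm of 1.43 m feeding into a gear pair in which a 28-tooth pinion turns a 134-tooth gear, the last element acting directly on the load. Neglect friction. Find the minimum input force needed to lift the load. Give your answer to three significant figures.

122 lbf

Lever MA = effort arm / load arm = 2.82/1.43 = 1.972.
Gear pair MA = 134/28 = 4.7857.
Combined ideal MA = 1.972 × 4.7857 = 9.4376.
Effort = load / MA = 1155 / 9.4376 = 122.38 lbf.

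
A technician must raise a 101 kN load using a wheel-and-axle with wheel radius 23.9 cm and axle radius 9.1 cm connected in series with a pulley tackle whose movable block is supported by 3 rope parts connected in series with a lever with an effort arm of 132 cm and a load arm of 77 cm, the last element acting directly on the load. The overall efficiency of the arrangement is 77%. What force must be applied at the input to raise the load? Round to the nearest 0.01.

Wheel-and-axle MA = R/r = 23.9/9.1 = 2.6264.
Block-and-tackle MA = number of supporting rope parts = 3.
Lever MA = effort arm / load arm = 132/77 = 1.7143.
Combined ideal MA = 2.6264 × 3 × 1.7143 = 13.507.
Actual MA = 13.507 × 0.77 = 10.4.
Effort = load / actual MA = 101 / 10.4 = 9.7111 kN.

9.71 kN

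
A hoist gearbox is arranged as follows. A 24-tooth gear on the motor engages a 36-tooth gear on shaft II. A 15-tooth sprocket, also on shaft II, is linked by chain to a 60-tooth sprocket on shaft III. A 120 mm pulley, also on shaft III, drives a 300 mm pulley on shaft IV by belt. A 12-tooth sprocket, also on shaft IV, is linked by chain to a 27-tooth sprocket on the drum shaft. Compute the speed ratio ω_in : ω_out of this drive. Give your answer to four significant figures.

33.75

Each stage contributes driven/driver: gear mesh 36/24 = 1.5, chain 60/15 = 4, belt 300/120 = 2.5, chain 27/12 = 2.25.
Overall: 1.5 × 4 × 2.5 × 2.25 = 33.75.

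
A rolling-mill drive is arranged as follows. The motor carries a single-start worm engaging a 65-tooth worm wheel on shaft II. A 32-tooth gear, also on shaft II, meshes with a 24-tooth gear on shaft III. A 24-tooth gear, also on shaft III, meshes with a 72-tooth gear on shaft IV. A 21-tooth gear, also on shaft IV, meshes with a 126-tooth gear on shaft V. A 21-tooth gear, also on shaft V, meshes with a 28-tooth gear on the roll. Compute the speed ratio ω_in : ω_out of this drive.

1170

Each stage contributes driven/driver: worm 65/1 = 65, gear mesh 24/32 = 0.75, gear mesh 72/24 = 3, gear mesh 126/21 = 6, gear mesh 28/21 = 1.3333.
Overall: 65 × 0.75 × 3 × 6 × 1.3333 = 1170.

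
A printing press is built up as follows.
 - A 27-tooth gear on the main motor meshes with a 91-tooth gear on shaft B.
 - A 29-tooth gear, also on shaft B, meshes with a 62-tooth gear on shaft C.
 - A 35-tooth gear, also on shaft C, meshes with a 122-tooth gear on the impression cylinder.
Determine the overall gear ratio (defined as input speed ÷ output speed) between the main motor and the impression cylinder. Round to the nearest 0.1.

Each stage contributes driven/driver: gear mesh 91/27 = 3.3704, gear mesh 62/29 = 2.1379, gear mesh 122/35 = 3.4857.
Overall: 3.3704 × 2.1379 × 3.4857 = 25.117.

25.1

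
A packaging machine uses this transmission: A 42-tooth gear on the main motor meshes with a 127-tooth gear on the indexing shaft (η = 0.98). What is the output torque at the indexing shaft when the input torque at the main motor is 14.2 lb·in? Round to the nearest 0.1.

gear mesh 127/42 = 3.0238 → τ = 14.2·3.0238·0.98 = 42.079 lb·in

42.1 lb·in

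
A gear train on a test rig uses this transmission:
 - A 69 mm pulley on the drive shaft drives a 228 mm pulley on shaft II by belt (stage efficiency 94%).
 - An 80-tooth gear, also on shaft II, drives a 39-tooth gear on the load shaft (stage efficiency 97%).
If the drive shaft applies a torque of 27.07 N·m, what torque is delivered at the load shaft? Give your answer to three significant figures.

After the belt (228/69): 27.07 × 3.3043 × 0.94 = 84.082 N·m
After the gear mesh (39/80): 84.082 × 0.4875 × 0.97 = 39.76 N·m

39.8 N·m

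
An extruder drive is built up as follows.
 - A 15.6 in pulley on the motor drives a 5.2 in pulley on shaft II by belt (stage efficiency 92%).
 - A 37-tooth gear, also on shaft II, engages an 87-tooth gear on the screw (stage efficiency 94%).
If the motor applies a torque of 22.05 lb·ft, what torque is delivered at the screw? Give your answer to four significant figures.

14.95 lb·ft

belt 5.2/15.6 = 0.33333 → τ = 22.05·0.33333·0.92 = 6.762 lb·ft
gear mesh 87/37 = 2.3514 → τ = 6.762·2.3514·0.94 = 14.946 lb·ft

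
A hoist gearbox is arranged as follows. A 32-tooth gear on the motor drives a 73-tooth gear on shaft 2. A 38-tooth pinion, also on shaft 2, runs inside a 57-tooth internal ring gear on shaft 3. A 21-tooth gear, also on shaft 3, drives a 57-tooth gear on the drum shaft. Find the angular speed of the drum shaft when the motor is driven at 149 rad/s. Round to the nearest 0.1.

the motor → shaft 2 (gear mesh, 73/32): 149 ÷ 2.2812 = 65.315 rad/s
shaft 2 → shaft 3 (internal gear, 57/38): 65.315 ÷ 1.5 = 43.543 rad/s
shaft 3 → the drum shaft (gear mesh, 57/21): 43.543 ÷ 2.7143 = 16.042 rad/s

16.0 rad/s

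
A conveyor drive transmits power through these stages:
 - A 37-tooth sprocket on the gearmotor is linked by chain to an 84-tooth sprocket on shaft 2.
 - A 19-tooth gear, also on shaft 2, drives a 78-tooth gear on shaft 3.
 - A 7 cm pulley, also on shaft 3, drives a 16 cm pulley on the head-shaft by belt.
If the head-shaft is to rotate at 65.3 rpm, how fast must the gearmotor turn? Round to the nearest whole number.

Overall ratio R = 2.2703 × 4.1053 × 2.2857 = 21.303.
Required input speed = output speed × R = 65.3 × 21.303 = 1391.1 rpm.

1391 rpm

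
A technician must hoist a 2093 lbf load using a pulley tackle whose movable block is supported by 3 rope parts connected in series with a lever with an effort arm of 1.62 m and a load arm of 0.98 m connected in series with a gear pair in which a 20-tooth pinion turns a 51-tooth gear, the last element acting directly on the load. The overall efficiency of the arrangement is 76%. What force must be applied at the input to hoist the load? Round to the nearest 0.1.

Block-and-tackle MA = number of supporting rope parts = 3.
Lever MA = effort arm / load arm = 1.62/0.98 = 1.6531.
Gear pair MA = 51/20 = 2.55.
Combined ideal MA = 3 × 1.6531 × 2.55 = 12.646.
Actual MA = 12.646 × 0.76 = 9.6109.
Effort = load / actual MA = 2093 / 9.6109 = 217.77 lbf.

217.8 lbf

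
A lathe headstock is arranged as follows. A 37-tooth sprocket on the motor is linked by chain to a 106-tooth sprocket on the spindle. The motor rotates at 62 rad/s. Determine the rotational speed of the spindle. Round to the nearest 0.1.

21.6 rad/s

Chain: ratio = 106/37 = 2.8649, so the spindle turns at 62 / 2.8649 = 21.642 rad/s.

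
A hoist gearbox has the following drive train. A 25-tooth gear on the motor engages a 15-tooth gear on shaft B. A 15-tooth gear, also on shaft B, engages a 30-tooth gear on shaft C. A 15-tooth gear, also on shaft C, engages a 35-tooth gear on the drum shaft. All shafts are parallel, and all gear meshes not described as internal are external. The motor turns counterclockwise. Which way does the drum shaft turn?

the motor → shaft B: external mesh, 1 reversal → CW.
shaft B → shaft C: external mesh, 1 reversal → CCW.
shaft C → the drum shaft: external mesh, 1 reversal → CW.
3 reversals in total — an odd number — so the drum shaft turns opposite to the motor.

clockwise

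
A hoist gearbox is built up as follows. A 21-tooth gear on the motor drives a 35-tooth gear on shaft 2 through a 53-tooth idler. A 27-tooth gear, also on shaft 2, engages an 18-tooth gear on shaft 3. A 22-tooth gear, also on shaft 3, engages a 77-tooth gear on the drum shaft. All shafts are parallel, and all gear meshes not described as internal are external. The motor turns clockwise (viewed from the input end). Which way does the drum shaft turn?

clockwise

the motor → shaft 2: driver → idler → driven is 2 external meshes, 2 reversals → CW.
shaft 2 → shaft 3: external mesh, 1 reversal → CCW.
shaft 3 → the drum shaft: external mesh, 1 reversal → CW.
4 reversals in total — an even number — so the drum shaft turns the same way as the motor.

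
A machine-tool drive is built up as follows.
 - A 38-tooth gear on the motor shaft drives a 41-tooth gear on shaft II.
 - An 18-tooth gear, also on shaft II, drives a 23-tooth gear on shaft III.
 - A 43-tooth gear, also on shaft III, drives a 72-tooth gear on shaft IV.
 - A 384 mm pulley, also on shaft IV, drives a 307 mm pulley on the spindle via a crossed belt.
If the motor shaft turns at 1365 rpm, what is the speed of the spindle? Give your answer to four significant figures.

gear mesh 41/38 = 1.0789 → 1365/1.0789 = 1265.1 rpm
gear mesh 23/18 = 1.2778 → 1265.1/1.2778 = 990.1 rpm
gear mesh 72/43 = 1.6744 → 990.1/1.6744 = 591.31 rpm
belt 307/384 = 0.79948 → 591.31/0.79948 = 739.62 rpm

739.6 rpm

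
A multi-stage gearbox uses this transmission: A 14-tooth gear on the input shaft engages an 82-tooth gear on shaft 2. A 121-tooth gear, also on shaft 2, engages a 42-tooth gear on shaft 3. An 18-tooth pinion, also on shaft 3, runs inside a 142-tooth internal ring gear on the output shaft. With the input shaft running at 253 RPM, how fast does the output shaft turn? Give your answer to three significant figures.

the input shaft → shaft 2 (gear mesh, 82/14): 253 ÷ 5.8571 = 43.195 RPM
shaft 2 → shaft 3 (gear mesh, 42/121): 43.195 ÷ 0.34711 = 124.44 RPM
shaft 3 → the output shaft (internal gear, 142/18): 124.44 ÷ 7.8889 = 15.774 RPM

15.8 RPM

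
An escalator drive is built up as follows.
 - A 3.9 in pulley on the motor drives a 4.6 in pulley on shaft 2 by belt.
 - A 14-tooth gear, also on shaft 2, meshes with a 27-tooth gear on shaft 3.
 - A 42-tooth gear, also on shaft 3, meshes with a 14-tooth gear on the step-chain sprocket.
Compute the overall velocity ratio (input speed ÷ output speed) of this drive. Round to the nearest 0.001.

0.758

Each stage contributes driven/driver: belt 4.6/3.9 = 1.1795, gear mesh 27/14 = 1.9286, gear mesh 14/42 = 0.33333.
Overall: 1.1795 × 1.9286 × 0.33333 = 0.75824.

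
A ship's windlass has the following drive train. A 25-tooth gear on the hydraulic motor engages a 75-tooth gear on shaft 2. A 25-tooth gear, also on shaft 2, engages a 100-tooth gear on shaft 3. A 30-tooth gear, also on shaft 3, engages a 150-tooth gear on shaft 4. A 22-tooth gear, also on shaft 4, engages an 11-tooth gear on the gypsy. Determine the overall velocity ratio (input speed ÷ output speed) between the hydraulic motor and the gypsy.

Each stage contributes driven/driver: gear mesh 75/25 = 3, gear mesh 100/25 = 4, gear mesh 150/30 = 5, gear mesh 11/22 = 0.5.
Overall: 3 × 4 × 5 × 0.5 = 30.

30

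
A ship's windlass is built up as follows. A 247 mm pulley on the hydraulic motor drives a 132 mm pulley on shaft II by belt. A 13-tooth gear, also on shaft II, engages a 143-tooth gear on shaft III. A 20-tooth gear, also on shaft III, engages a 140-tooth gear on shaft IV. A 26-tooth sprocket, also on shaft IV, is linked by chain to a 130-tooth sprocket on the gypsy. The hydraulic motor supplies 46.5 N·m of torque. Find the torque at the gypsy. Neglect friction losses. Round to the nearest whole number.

9567 N·m

After the belt (132/247): 46.5 × 0.53441 = 24.85 N·m
After the gear mesh (143/13): 24.85 × 11 = 273.35 N·m
After the gear mesh (140/20): 273.35 × 7 = 1913.5 N·m
After the chain (130/26): 1913.5 × 5 = 9567.3 N·m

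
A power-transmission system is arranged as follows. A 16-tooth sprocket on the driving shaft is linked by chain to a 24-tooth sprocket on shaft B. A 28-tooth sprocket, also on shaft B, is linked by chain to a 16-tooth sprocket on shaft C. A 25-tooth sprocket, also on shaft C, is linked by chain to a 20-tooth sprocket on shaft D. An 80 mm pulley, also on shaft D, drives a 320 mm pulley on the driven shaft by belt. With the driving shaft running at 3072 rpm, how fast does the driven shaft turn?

chain 24/16 = 1.5 → 3072/1.5 = 2048 rpm
chain 16/28 = 0.57143 → 2048/0.57143 = 3584 rpm
chain 20/25 = 0.8 → 3584/0.8 = 4480 rpm
belt 320/80 = 4 → 4480/4 = 1120 rpm

1120 rpm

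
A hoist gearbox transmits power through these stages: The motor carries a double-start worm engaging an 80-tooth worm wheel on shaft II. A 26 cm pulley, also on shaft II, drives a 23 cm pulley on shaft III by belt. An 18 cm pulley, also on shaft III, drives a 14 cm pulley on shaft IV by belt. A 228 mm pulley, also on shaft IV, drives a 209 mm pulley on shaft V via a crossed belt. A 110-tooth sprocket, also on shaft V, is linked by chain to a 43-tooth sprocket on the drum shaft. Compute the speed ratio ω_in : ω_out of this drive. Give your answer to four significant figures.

Each stage contributes driven/driver: worm 80/2 = 40, belt 23/26 = 0.88462, belt 14/18 = 0.77778, belt 209/228 = 0.91667, chain 43/110 = 0.39091.
Overall: 40 × 0.88462 × 0.77778 × 0.91667 × 0.39091 = 9.8618.

9.862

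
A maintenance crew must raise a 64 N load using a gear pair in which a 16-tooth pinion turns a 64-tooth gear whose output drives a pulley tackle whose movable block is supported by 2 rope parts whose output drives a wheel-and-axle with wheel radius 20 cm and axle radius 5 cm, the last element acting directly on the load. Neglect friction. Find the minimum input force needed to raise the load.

Gear pair MA = 64/16 = 4.
Block-and-tackle MA = number of supporting rope parts = 2.
Wheel-and-axle MA = R/r = 20/5 = 4.
Combined ideal MA = 4 × 2 × 4 = 32.
Effort = load / MA = 64 / 32 = 2 N.

2 N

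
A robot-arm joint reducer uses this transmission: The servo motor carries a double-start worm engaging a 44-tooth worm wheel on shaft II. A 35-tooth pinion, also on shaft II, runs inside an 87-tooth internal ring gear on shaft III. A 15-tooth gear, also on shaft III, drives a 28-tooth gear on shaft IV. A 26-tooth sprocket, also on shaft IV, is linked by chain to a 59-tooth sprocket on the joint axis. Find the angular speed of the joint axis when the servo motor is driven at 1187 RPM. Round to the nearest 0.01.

5.12 RPM

the servo motor → shaft II (worm, 44/2): 1187 ÷ 22 = 53.955 RPM
shaft II → shaft III (internal gear, 87/35): 53.955 ÷ 2.4857 = 21.706 RPM
shaft III → shaft IV (gear mesh, 28/15): 21.706 ÷ 1.8667 = 11.628 RPM
shaft IV → the joint axis (chain, 59/26): 11.628 ÷ 2.2692 = 5.1243 RPM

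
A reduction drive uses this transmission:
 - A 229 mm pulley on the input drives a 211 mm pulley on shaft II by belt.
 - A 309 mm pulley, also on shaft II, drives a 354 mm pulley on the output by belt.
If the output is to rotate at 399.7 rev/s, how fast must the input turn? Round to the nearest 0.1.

421.9 rev/s

Overall ratio R = 0.9214 × 1.1456 = 1.0556.
Required input speed = output speed × R = 399.7 × 1.0556 = 421.92 rev/s.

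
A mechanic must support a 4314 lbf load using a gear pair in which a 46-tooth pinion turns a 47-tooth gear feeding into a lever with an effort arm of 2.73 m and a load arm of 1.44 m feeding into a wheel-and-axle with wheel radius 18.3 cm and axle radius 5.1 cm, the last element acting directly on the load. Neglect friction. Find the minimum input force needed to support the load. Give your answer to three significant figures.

621 lbf

Gear pair MA = 47/46 = 1.0217.
Lever MA = effort arm / load arm = 2.73/1.44 = 1.8958.
Wheel-and-axle MA = R/r = 18.3/5.1 = 3.5882.
Combined ideal MA = 1.0217 × 1.8958 × 3.5882 = 6.9506.
Effort = load / MA = 4314 / 6.9506 = 620.67 lbf.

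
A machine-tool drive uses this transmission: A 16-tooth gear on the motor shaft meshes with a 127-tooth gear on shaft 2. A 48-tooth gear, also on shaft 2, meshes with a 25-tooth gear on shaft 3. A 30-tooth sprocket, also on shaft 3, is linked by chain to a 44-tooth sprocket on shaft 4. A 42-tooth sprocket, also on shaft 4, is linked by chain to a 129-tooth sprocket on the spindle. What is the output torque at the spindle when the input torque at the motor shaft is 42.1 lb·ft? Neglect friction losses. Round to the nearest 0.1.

Gear mesh: ratio = 127/16 = 7.9375; torque at shaft 2 = 42.1 × 7.9375 = 334.17 lb·ft.
Gear mesh: ratio = 25/48 = 0.52083; torque at shaft 3 = 334.17 × 0.52083 = 174.05 lb·ft.
Chain: ratio = 44/30 = 1.4667; torque at shaft 4 = 174.05 × 1.4667 = 255.27 lb·ft.
Chain: ratio = 129/42 = 3.0714; torque at the spindle = 255.27 × 3.0714 = 784.04 lb·ft.

784.0 lb·ft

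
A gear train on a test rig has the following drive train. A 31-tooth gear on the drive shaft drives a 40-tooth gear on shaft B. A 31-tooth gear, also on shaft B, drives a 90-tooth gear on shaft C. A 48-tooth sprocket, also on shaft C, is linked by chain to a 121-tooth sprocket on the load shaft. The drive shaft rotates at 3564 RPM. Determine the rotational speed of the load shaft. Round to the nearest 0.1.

377.4 RPM

gear mesh 40/31 = 1.2903 → 3564/1.2903 = 2762.1 RPM
gear mesh 90/31 = 2.9032 → 2762.1/2.9032 = 951.39 RPM
chain 121/48 = 2.5208 → 951.39/2.5208 = 377.41 RPM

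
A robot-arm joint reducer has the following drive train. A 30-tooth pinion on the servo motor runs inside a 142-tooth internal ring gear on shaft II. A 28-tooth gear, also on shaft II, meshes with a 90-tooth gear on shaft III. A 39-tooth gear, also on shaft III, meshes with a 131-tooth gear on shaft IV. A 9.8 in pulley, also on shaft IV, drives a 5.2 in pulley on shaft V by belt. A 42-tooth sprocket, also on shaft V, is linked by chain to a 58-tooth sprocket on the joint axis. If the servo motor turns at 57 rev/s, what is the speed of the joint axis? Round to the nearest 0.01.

Internal gear: ratio = 142/30 = 4.7333, so shaft II turns at 57 / 4.7333 = 12.042 rev/s.
Gear mesh: ratio = 90/28 = 3.2143, so shaft III turns at 12.042 / 3.2143 = 3.7465 rev/s.
Gear mesh: ratio = 131/39 = 3.359, so shaft IV turns at 3.7465 / 3.359 = 1.1154 rev/s.
Belt: ratio = 5.2/9.8 = 0.53061, so shaft V turns at 1.1154 / 0.53061 = 2.102 rev/s.
Chain: ratio = 58/42 = 1.381, so the joint axis turns at 2.102 / 1.381 = 1.5222 rev/s.

1.52 rev/s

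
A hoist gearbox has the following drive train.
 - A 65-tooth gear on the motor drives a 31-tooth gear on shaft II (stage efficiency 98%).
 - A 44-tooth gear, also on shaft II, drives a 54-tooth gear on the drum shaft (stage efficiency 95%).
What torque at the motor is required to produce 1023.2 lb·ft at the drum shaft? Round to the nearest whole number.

Overall ratio R = 0.47692 × 1.2273 = 0.58531; overall efficiency η = 0.98 × 0.95 = 0.9310.
Input torque = output torque / (R × η) = 1023.2 / (0.58531 × 0.9310) = 1877.7 lb·ft.

1878 lb·ft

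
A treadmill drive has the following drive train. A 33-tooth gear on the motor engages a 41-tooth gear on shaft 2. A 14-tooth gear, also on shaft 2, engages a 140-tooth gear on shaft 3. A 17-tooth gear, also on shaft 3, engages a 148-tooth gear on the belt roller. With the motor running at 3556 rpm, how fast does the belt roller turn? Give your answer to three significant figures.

32.9 rpm

gear mesh 41/33 = 1.2424 → 3556/1.2424 = 2862.1 rpm
gear mesh 140/14 = 10 → 2862.1/10 = 286.21 rpm
gear mesh 148/17 = 8.7059 → 286.21/8.7059 = 32.876 rpm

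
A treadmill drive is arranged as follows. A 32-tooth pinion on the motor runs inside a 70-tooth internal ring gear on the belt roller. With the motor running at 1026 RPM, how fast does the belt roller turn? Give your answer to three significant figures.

internal gear 70/32 = 2.1875 → 1026/2.1875 = 469.03 RPM

469 RPM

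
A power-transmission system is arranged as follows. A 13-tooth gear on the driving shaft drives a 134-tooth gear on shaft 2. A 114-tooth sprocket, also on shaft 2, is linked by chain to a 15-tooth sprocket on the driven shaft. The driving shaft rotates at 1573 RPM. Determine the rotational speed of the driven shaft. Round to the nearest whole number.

gear mesh 134/13 = 10.308 → 1573/10.308 = 152.6 RPM
chain 15/114 = 0.13158 → 152.6/0.13158 = 1159.8 RPM

1160 RPM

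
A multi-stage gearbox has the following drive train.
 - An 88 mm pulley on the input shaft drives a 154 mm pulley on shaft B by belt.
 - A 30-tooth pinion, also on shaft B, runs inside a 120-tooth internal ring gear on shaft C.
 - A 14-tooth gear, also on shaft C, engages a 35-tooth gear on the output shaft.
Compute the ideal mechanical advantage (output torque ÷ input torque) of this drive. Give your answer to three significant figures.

Each stage contributes driven/driver: belt 154/88 = 1.75, internal gear 120/30 = 4, gear mesh 35/14 = 2.5.
Overall: 1.75 × 4 × 2.5 = 17.5.

17.5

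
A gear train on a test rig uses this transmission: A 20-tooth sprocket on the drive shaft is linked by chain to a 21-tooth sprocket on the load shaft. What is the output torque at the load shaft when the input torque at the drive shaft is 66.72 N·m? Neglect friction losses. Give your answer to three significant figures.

After the chain (21/20): 66.72 × 1.05 = 70.056 N·m

70.1 N·m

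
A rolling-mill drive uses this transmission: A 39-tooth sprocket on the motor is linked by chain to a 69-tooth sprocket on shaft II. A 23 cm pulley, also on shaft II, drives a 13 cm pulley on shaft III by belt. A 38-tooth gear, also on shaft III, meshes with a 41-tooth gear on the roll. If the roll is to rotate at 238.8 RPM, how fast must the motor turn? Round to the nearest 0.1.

257.7 RPM

Overall ratio R = 1.7692 × 0.56522 × 1.0789 = 1.0789.
Required input speed = output speed × R = 238.8 × 1.0789 = 257.65 RPM.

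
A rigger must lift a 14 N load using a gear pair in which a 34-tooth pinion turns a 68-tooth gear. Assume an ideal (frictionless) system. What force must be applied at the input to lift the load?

7 N

Gear pair MA = 68/34 = 2.
Effort = load / MA = 14 / 2 = 7 N.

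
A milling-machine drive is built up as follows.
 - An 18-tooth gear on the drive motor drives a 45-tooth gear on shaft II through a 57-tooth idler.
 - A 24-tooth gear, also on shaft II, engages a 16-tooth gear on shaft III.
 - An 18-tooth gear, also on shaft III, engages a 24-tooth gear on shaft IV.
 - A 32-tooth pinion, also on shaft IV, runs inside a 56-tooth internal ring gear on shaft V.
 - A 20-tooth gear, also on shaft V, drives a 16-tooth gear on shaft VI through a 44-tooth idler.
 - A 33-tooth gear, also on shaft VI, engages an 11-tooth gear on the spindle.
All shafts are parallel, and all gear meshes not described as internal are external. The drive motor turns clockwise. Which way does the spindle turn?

the drive motor → shaft II: driver → idler → driven is 2 external meshes, 2 reversals → CW.
shaft II → shaft III: external mesh, 1 reversal → CCW.
shaft III → shaft IV: external mesh, 1 reversal → CW.
shaft IV → shaft V: internal mesh, same direction → CW.
shaft V → shaft VI: driver → idler → driven is 2 external meshes, 2 reversals → CW.
shaft VI → the spindle: external mesh, 1 reversal → CCW.
7 reversals in total — an odd number — so the spindle turns opposite to the drive motor.

counterclockwise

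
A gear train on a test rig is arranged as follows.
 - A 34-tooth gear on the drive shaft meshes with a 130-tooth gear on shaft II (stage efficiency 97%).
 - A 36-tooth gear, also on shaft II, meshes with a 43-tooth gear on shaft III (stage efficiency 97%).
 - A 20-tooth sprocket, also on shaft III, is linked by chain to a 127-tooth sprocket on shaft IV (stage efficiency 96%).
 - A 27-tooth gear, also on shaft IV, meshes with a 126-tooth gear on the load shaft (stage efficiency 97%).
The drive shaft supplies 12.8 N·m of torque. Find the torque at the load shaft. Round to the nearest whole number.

1518 N·m

Gear mesh: ratio = 130/34 = 3.8235; torque at shaft II = 12.8 × 3.8235 × 0.97 = 47.473 N·m.
Gear mesh: ratio = 43/36 = 1.1944; torque at shaft III = 47.473 × 1.1944 × 0.97 = 55.003 N·m.
Chain: ratio = 127/20 = 6.35; torque at shaft IV = 55.003 × 6.35 × 0.96 = 335.3 N·m.
Gear mesh: ratio = 126/27 = 4.6667; torque at the load shaft = 335.3 × 4.6667 × 0.97 = 1517.8 N·m.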